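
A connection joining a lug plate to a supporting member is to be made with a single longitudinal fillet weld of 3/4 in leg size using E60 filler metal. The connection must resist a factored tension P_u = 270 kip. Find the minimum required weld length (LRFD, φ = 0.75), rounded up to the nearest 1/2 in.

L = 19 in

E60XX → F_EXX = 60 ksi.
Throat t_e = 0.707 × 0.75 = 0.5302 in.
φr_n = 0.75 × 0.6 × 60 × 0.5302 = 14.32 kip/in.
L_req = P_u / φr_n = 270 / 14.32 = 18.86 in total.
Round up → use L = 19 in.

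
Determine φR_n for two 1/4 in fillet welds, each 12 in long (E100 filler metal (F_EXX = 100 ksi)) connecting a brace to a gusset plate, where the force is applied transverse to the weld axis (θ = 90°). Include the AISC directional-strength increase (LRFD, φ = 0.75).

t_e = 0.707 × 0.25 = 0.1767 in; A_we = 0.1767 × 24 = 4.242 in².
Directional factor: 1.0 + 0.5 sin^1.5(90°) = 1.5.
F_nw = 0.6 × 100 × 1.5 = 90 ksi.
φR_n = 0.75 × 90 × 4.242 = 286.3 kips.

φR_n ≈ 286 kips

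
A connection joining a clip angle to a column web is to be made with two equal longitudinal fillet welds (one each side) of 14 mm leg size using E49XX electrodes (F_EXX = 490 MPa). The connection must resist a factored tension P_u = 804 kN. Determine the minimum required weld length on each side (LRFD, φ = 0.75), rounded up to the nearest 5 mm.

Throat t_e = 0.707 × 14 = 9.898 mm.
φr_n = 0.75 × 0.6 × 490 × 9.898 × 10⁻³ = 2.183 kN/mm.
L_req = P_u / φr_n = 804 / 2.183 = 368.4 mm total.
Per side: 368.4 / 2 = 184.2 mm.
Round up → use L = 185 mm on each side.

L = 185 mm on each side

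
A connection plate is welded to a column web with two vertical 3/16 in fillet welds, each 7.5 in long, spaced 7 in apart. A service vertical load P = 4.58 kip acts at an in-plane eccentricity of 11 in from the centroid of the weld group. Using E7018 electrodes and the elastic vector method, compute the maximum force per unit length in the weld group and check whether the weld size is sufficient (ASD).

f_max ≈ 1.25 kip/in; adequate

E70XX → F_EXX = 70 ksi.
Total weld length L_w = 15 in. Treat welds as unit-width lines.
Polar moment about centroid: J = 2[d³/12 + d(b/2)²] = 2[7.5³/12 + 7.5×3.5²] = 254.1 in³.
Direct shear f_v = P/L_w = 4.58 / 15 = 0.3053 kip/in (vertical).
Torsion M = P·e = 4.58 × 11 = 50.38 kip·in.
Critical point at (x, y) = (3.5, 3.75) from centroid. f_tx = M·y/J = 0.7436 kip/in; f_ty = M·x/J = 0.694 kip/in.
Resultant f_max = √[f_tx² + (f_v + f_ty)²] = √[0.7436² + (0.3053 + 0.694)²] = 1.246 kip/in.
Capacity per unit length: r_n/Ω = (1/2.0) × 0.6 × 70 × (0.707 × 0.1875) = 2.784 kip/in.
1.246 ≤ 2.784 → adequate.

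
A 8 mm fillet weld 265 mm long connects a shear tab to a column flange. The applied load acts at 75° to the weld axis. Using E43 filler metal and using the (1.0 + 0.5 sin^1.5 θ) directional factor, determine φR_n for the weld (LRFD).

E43XX → F_EXX = 430 MPa.
t_e = 0.707 × 8 = 5.656 mm; A_we = 5.656 × 265 = 1499 mm².
Directional factor: 1.0 + 0.5 sin^1.5(75°) = 1.475.
F_nw = 0.6 × 430 × 1.475 = 380.5 MPa.
φR_n = 0.75 × 380.5 × 1499 × 10⁻³ = 427.7 kN.

φR_n ≈ 428 kN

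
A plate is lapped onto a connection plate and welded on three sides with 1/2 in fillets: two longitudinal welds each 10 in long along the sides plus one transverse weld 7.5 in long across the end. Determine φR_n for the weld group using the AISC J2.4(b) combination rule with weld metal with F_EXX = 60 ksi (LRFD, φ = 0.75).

φR_n ≈ 270 kips

t_e = 0.707 × 0.5 = 0.3535 in.
R_nwl = 0.6 × 60 × 0.3535 × 20 = 254.5 kips (longitudinal, 2 welds).
R_nwt = 0.6 × 60 × 0.3535 × 7.5 = 95.44 kips (transverse, base value).
(i) R_nwl + R_nwt = 350 kips; (ii) 0.85 R_nwl + 1.5 R_nwt = 359.5 kips.
R_n = max = 359.5 kips [governs: (ii)]; φR_n = 269.6 kips.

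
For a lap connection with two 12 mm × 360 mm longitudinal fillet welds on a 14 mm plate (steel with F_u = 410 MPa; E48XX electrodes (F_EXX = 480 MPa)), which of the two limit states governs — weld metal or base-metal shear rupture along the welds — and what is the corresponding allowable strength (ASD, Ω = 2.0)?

t_e = 0.707 × 12 = 8.484 mm; L = 720 mm.
Weld metal: R_n/Ω = (1/2.0) × 0.6 × 480 × 8.484 × 720 × 10⁻³ = 879.6 kN.
Base metal (shear rupture): R_n/Ω = (1/2.0) × 0.6 × 410 × 14 × 720 × 10⁻³ = 1240 kN.
Governing: weld metal.

R_n/Ω ≈ 880 kN (weld metal governs)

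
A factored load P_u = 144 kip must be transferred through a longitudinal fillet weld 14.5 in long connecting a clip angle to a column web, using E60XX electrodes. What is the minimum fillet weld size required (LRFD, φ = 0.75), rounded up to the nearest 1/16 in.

w = 9/16 in

E60XX → F_EXX = 60 ksi.
Total weld length L = 14.5 in.
Required throat t_e = P_u / (φ × 0.6 F_EXX × L) = 144 / (0.75 × 0.6 × 60 × 14.5) = 0.3678 in.
Required leg w = t_e / 0.707 = 0.5202 in → use 9/16 in.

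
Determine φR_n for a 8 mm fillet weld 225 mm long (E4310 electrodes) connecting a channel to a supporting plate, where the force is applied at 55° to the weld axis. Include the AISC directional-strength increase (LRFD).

E43XX → F_EXX = 430 MPa.
t_e = 0.707 × 8 = 5.656 mm; A_we = 5.656 × 225 = 1273 mm².
Directional factor: 1.0 + 0.5 sin^1.5(55°) = 1.371.
F_nw = 0.6 × 430 × 1.371 = 353.6 MPa.
φR_n = 0.75 × 353.6 × 1273 × 10⁻³ = 337.5 kN.

φR_n ≈ 338 kN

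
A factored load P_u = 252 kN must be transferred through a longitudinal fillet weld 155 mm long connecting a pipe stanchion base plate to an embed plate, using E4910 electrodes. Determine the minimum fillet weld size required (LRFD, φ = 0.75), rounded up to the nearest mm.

E49XX → F_EXX = 490 MPa.
Total weld length L = 155 mm.
Required throat t_e = P_u / (φ × 0.6 F_EXX × L) = 252 / (0.75 × 0.6 × 490 × 155 × 10⁻³) = 7.373 mm.
Required leg w = t_e / 0.707 = 10.43 mm → use 11 mm.

w = 11 mm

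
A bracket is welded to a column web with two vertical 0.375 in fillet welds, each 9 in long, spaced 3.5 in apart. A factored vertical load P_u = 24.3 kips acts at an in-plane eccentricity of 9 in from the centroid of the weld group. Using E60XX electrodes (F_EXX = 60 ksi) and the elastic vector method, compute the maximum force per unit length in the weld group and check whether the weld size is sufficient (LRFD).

Total weld length L_w = 18 in. Treat welds as unit-width lines.
Polar moment about centroid: J = 2[d³/12 + d(b/2)²] = 2[9³/12 + 9×1.75²] = 176.6 in³.
Direct shear f_v = P/L_w = 24.3 / 18 = 1.35 kip/in (vertical).
Torsion M = P·e = 24.3 × 9 = 218.7 kip·in.
Critical point at (x, y) = (1.75, 4.5) from centroid. f_tx = M·y/J = 5.572 kip/in; f_ty = M·x/J = 2.167 kip/in.
Resultant f_max = √[f_tx² + (f_v + f_ty)²] = √[5.572² + (1.35 + 2.167)²] = 6.589 kip/in.
Capacity per unit length: φr_n = 0.75 × 0.6 × 60 × (0.707 × 0.375) = 7.158 kip/in.
6.589 ≤ 7.158 → adequate.

f_max ≈ 6.59 kip/in; adequate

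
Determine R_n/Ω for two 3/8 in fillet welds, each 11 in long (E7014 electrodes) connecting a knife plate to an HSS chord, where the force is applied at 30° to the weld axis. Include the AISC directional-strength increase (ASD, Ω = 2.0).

E70XX → F_EXX = 70 ksi.
t_e = 0.707 × 0.375 = 0.2651 in; A_we = 0.2651 × 22 = 5.833 in².
Directional factor: 1.0 + 0.5 sin^1.5(30°) = 1.177.
F_nw = 0.6 × 70 × 1.177 = 49.42 ksi.
R_n/Ω = (49.42 × 5.833) / 2.0 = 144.1 kip.

R_n/Ω ≈ 144 kip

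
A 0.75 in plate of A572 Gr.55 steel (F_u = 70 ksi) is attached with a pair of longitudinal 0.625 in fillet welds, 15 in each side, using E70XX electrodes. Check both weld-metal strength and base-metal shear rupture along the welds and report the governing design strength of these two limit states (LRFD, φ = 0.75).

φR_n ≈ 418 kips (weld metal governs)

E70XX → F_EXX = 70 ksi.
t_e = 0.707 × 0.625 = 0.4419 in; L = 30 in.
Weld metal: φR_n = 0.75 × 0.6 × 70 × 0.4419 × 30 = 417.6 kips.
Base metal (shear rupture): φR_n = 0.75 × 0.6 × 70 × 0.75 × 30 = 708.8 kips.
Governing: weld metal.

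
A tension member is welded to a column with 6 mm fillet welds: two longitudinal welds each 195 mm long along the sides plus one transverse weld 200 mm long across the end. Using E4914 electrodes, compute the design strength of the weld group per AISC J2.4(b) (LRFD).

E49XX → F_EXX = 490 MPa.
t_e = 0.707 × 6 = 4.242 mm.
R_nwl = 0.6 × 490 × 4.242 × 390 × 10⁻³ = 486.4 kN (longitudinal, 2 welds).
R_nwt = 0.6 × 490 × 4.242 × 200 × 10⁻³ = 249.4 kN (transverse, base value).
(i) R_nwl + R_nwt = 735.8 kN; (ii) 0.85 R_nwl + 1.5 R_nwt = 787.6 kN.
R_n = max = 787.6 kN [governs: (ii)]; φR_n = 590.7 kN.

φR_n ≈ 591 kN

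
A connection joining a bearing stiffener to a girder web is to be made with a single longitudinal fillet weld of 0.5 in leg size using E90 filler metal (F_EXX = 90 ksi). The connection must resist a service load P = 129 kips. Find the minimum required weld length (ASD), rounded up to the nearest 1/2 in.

L = 14 in

Throat t_e = 0.707 × 0.5 = 0.3535 in.
r_n/Ω = (0.6 × 90 × 0.3535) / 2.0 = 9.544 kip/in.
L_req = P / (r_n/Ω) = 129 / 9.544 = 13.52 in total.
Round up → use L = 14 in.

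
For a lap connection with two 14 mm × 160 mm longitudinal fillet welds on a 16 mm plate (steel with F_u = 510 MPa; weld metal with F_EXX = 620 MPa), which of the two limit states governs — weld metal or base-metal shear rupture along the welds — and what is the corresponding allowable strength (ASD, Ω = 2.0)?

t_e = 0.707 × 14 = 9.898 mm; L = 320 mm.
Weld metal: R_n/Ω = (1/2.0) × 0.6 × 620 × 9.898 × 320 × 10⁻³ = 589.1 kN.
Base metal (shear rupture): R_n/Ω = (1/2.0) × 0.6 × 510 × 16 × 320 × 10⁻³ = 783.4 kN.
Governing: weld metal.

R_n/Ω ≈ 589 kN (weld metal governs)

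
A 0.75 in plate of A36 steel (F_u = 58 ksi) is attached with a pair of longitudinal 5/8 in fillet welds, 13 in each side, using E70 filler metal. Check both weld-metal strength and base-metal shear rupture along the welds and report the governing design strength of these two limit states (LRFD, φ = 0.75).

E70XX → F_EXX = 70 ksi.
t_e = 0.707 × 0.625 = 0.4419 in; L = 26 in.
Weld metal: φR_n = 0.75 × 0.6 × 70 × 0.4419 × 26 = 361.9 kip.
Base metal (shear rupture): φR_n = 0.75 × 0.6 × 58 × 0.75 × 26 = 508.9 kip.
Governing: weld metal.

φR_n ≈ 362 kip (weld metal governs)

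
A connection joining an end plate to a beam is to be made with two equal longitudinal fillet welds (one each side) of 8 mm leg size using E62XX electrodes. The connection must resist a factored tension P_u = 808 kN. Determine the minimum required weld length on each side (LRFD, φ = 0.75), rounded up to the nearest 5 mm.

L = 260 mm on each side

E62XX → F_EXX = 620 MPa.
Throat t_e = 0.707 × 8 = 5.656 mm.
φr_n = 0.75 × 0.6 × 620 × 5.656 × 10⁻³ = 1.578 kN/mm.
L_req = P_u / φr_n = 808 / 1.578 = 512 mm total.
Per side: 512 / 2 = 256 mm.
Round up → use L = 260 mm on each side.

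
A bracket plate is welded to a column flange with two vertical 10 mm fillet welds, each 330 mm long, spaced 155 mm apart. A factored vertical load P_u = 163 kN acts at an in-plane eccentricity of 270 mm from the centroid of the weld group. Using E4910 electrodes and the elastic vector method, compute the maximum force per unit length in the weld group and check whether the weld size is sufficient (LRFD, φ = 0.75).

f_max ≈ 938 N/mm; adequate

E49XX → F_EXX = 490 MPa.
Total weld length L_w = 660 mm. Treat welds as unit-width lines.
Polar moment about centroid: J = 2[d³/12 + d(b/2)²] = 2[330³/12 + 330×77.5²] = 9954000 mm³.
Direct shear f_v = P/L_w = 163×10³ / 660 = 247 N/mm (vertical).
Torsion M = P·e = 163×10³ × 270 = 44010000 N·mm.
Critical point at (x, y) = (77.5, 165) from centroid. f_tx = M·y/J = 729.5 N/mm; f_ty = M·x/J = 342.7 N/mm.
Resultant f_max = √[f_tx² + (f_v + f_ty)²] = √[729.5² + (247 + 342.7)²] = 938 N/mm.
Capacity per unit length: φr_n = 0.75 × 0.6 × 490 × (0.707 × 10) = 1559 N/mm.
938 ≤ 1559 → adequate.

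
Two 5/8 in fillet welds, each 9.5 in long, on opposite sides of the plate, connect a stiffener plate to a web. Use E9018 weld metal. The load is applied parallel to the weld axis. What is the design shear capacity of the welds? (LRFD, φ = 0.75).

E90XX → F_EXX = 90 ksi.
Effective throat t_e = 0.707 × 0.625 = 0.4419 in.
Total length L = 19 in; A_we = 0.4419 × 19 = 8.396 in².
F_nw = 0.6 F_EXX = 0.6 × 90 = 54 ksi.
φR_n = 0.75 × 54 × 8.396 = 340 kips.

φR_n ≈ 340 kips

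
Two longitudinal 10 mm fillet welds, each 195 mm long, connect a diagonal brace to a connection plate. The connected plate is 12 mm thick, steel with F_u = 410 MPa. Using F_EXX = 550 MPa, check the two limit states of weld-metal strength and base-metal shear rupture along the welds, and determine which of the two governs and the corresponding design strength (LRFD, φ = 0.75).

t_e = 0.707 × 10 = 7.07 mm; L = 390 mm.
Weld metal: φR_n = 0.75 × 0.6 × 550 × 7.07 × 390 × 10⁻³ = 682.4 kN.
Base metal (shear rupture): φR_n = 0.75 × 0.6 × 410 × 12 × 390 × 10⁻³ = 863.5 kN.
Governing: weld metal.

φR_n ≈ 682 kN (weld metal governs)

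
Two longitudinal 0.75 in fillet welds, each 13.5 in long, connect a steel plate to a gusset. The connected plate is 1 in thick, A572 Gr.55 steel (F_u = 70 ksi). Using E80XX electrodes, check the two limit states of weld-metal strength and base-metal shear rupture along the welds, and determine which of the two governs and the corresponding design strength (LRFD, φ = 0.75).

E80XX → F_EXX = 80 ksi.
t_e = 0.707 × 0.75 = 0.5302 in; L = 27 in.
Weld metal: φR_n = 0.75 × 0.6 × 80 × 0.5302 × 27 = 515.4 kip.
Base metal (shear rupture): φR_n = 0.75 × 0.6 × 70 × 1 × 27 = 850.5 kip.
Governing: weld metal.

φR_n ≈ 515 kip (weld metal governs)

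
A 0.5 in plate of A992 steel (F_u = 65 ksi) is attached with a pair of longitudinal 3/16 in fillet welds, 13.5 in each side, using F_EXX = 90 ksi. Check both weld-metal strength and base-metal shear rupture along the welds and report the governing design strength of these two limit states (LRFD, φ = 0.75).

φR_n ≈ 145 kip (weld metal governs)

t_e = 0.707 × 0.1875 = 0.1326 in; L = 27 in.
Weld metal: φR_n = 0.75 × 0.6 × 90 × 0.1326 × 27 = 145 kip.
Base metal (shear rupture): φR_n = 0.75 × 0.6 × 65 × 0.5 × 27 = 394.9 kip.
Governing: weld metal.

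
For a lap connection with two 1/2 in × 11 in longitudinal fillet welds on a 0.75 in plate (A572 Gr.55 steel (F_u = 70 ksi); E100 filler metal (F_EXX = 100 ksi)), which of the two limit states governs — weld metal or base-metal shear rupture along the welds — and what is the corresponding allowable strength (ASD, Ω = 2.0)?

t_e = 0.707 × 0.5 = 0.3535 in; L = 22 in.
Weld metal: R_n/Ω = (1/2.0) × 0.6 × 100 × 0.3535 × 22 = 233.3 kip.
Base metal (shear rupture): R_n/Ω = (1/2.0) × 0.6 × 70 × 0.75 × 22 = 346.5 kip.
Governing: weld metal.

R_n/Ω ≈ 233 kip (weld metal governs)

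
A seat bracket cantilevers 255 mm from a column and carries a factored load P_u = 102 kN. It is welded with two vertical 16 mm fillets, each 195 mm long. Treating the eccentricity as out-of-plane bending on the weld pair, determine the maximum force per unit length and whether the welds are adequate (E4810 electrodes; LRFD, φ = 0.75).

f_max ≈ 2070 N/mm; adequate

E48XX → F_EXX = 480 MPa.
L_w = 2 × 195 = 390 mm; section modulus (unit throat) S = 2 × L²/6 = 12680 mm².
Direct shear f_v = P/L_w = 102×10³/390 = 261.5 N/mm.
Moment M = P × e = 102×10³ × 255 = 26010000 N·mm; bending f_b = M/S = 2052 N/mm.
f_max = √(f_v² + f_b²) = √(261.5² + 2052²) = 2069 N/mm.
φr_n = 0.75 × 0.6 × 480 × (0.707 × 16) = 2443 N/mm → adequate.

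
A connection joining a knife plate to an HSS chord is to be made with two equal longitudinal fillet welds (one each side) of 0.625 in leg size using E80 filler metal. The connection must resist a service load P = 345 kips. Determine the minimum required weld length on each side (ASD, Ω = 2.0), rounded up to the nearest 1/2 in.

L = 16.5 in on each side

E80XX → F_EXX = 80 ksi.
Throat t_e = 0.707 × 0.625 = 0.4419 in.
r_n/Ω = (0.6 × 80 × 0.4419) / 2.0 = 10.6 kip/in.
L_req = P / (r_n/Ω) = 345 / 10.6 = 32.53 in total.
Per side: 32.53 / 2 = 16.27 in.
Round up → use L = 16.5 in on each side.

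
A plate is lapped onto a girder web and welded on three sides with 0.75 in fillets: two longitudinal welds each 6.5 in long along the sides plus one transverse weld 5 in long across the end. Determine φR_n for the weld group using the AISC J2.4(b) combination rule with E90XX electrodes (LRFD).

E90XX → F_EXX = 90 ksi.
t_e = 0.707 × 0.75 = 0.5302 in.
R_nwl = 0.6 × 90 × 0.5302 × 13 = 372.2 kips (longitudinal, 2 welds).
R_nwt = 0.6 × 90 × 0.5302 × 5 = 143.2 kips (transverse, base value).
(i) R_nwl + R_nwt = 515.4 kips; (ii) 0.85 R_nwl + 1.5 R_nwt = 531.2 kips.
R_n = max = 531.2 kips [governs: (ii)]; φR_n = 398.4 kips.

φR_n ≈ 398 kips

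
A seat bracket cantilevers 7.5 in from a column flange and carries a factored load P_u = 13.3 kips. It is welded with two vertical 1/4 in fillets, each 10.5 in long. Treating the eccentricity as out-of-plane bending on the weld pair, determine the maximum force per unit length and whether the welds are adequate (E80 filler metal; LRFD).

f_max ≈ 2.79 kip/in; adequate

E80XX → F_EXX = 80 ksi.
L_w = 2 × 10.5 = 21 in; section modulus (unit throat) S = 2 × L²/6 = 36.75 in².
Direct shear f_v = P/L_w = 13.3/21 = 0.6333 kip/in.
Moment M = P × e = 13.3 × 7.5 = 99.75 kip·in; bending f_b = M/S = 2.714 kip/in.
f_max = √(f_v² + f_b²) = √(0.6333² + 2.714²) = 2.787 kip/in.
φr_n = 0.75 × 0.6 × 80 × (0.707 × 0.25) = 6.363 kip/in → adequate.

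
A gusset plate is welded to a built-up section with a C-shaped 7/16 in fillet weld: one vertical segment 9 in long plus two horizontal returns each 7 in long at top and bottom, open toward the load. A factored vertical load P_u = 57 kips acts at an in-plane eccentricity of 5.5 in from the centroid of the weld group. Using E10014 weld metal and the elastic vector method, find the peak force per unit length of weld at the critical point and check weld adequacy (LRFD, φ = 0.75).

f_max ≈ 6.48 kip/in; adequate

E100XX → F_EXX = 100 ksi.
Total weld length L_w = 23 in. Treat welds as unit-width lines.
Centroid: x̄ = 2×7×3.5 / 23 = 2.13 in from the vertical weld.
Polar moment about centroid: J = I_x + I_y = [9³/12 + 2×7×4.5²] + [9×2.13² + 2(7³/12 + 7×1.37²)] = 468.5 in³.
Direct shear f_v = P/L_w = 57 / 23 = 2.478 kip/in (vertical).
Torsion M = P·e = 57 × 5.5 = 313.5 kip·in.
Critical point at (x, y) = (4.87, 4.5) from centroid. f_tx = M·y/J = 3.011 kip/in; f_ty = M·x/J = 3.258 kip/in.
Resultant f_max = √[f_tx² + (f_v + f_ty)²] = √[3.011² + (2.478 + 3.258)²] = 6.479 kip/in.
Capacity per unit length: φr_n = 0.75 × 0.6 × 100 × (0.707 × 0.4375) = 13.92 kip/in.
6.479 ≤ 13.92 → adequate.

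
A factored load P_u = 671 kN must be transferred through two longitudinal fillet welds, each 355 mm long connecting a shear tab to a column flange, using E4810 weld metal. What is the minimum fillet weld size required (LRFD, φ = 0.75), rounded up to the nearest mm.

E48XX → F_EXX = 480 MPa.
Total weld length L = 710 mm.
Required throat t_e = P_u / (φ × 0.6 F_EXX × L) = 671 / (0.75 × 0.6 × 480 × 710 × 10⁻³) = 4.375 mm.
Required leg w = t_e / 0.707 = 6.189 mm → use 7 mm.

w = 7 mm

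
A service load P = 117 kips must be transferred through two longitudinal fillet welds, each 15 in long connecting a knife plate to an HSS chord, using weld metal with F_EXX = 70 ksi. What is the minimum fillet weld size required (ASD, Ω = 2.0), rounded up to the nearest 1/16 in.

w = 5/16 in

Total weld length L = 30 in.
Required throat t_e = P × Ω / (0.6 F_EXX × L) = 117 × 2.0 / (0.6 × 70 × 30) = 0.1857 in.
Required leg w = t_e / 0.707 = 0.2627 in → use 5/16 in.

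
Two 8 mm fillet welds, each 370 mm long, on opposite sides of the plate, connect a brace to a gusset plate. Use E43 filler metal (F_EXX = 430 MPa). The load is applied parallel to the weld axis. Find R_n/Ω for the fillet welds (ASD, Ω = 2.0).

Effective throat t_e = 0.707 × 8 = 5.656 mm.
Total length L = 740 mm; A_we = 5.656 × 740 = 4185 mm².
F_nw = 0.6 F_EXX = 0.6 × 430 = 258 MPa.
R_n = 258 × 4185 × 10⁻³ = 1080 kN; R_n/Ω = 1080/2.0 = 539.9 kN.

R_n/Ω ≈ 540 kN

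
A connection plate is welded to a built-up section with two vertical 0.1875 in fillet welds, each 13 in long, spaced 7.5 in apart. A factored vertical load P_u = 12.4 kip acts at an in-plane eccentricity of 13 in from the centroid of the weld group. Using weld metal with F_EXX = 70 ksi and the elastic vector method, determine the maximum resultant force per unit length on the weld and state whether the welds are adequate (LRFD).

Total weld length L_w = 26 in. Treat welds as unit-width lines.
Polar moment about centroid: J = 2[d³/12 + d(b/2)²] = 2[13³/12 + 13×3.75²] = 731.8 in³.
Direct shear f_v = P/L_w = 12.4 / 26 = 0.4769 kip/in (vertical).
Torsion M = P·e = 12.4 × 13 = 161.2 kip·in.
Critical point at (x, y) = (3.75, 6.5) from centroid. f_tx = M·y/J = 1.432 kip/in; f_ty = M·x/J = 0.8261 kip/in.
Resultant f_max = √[f_tx² + (f_v + f_ty)²] = √[1.432² + (0.4769 + 0.8261)²] = 1.936 kip/in.
Capacity per unit length: φr_n = 0.75 × 0.6 × 70 × (0.707 × 0.1875) = 4.176 kip/in.
1.936 ≤ 4.176 → adequate.

f_max ≈ 1.94 kip/in; adequate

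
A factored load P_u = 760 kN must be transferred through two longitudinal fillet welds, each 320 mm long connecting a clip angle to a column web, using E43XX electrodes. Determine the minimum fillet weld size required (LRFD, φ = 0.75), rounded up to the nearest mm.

w = 9 mm

E43XX → F_EXX = 430 MPa.
Total weld length L = 640 mm.
Required throat t_e = P_u / (φ × 0.6 F_EXX × L) = 760 / (0.75 × 0.6 × 430 × 640 × 10⁻³) = 6.137 mm.
Required leg w = t_e / 0.707 = 8.68 mm → use 9 mm.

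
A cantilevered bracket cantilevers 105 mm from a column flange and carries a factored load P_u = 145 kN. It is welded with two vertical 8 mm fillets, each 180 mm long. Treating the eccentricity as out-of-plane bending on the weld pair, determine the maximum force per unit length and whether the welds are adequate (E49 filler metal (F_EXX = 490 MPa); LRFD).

L_w = 2 × 180 = 360 mm; section modulus (unit throat) S = 2 × L²/6 = 10800 mm².
Direct shear f_v = P/L_w = 145×10³/360 = 402.8 N/mm.
Moment M = P × e = 145×10³ × 105 = 15225000 N·mm; bending f_b = M/S = 1410 N/mm.
f_max = √(f_v² + f_b²) = √(402.8² + 1410²) = 1466 N/mm.
φr_n = 0.75 × 0.6 × 490 × (0.707 × 8) = 1247 N/mm → NOT adequate.

f_max ≈ 1470 N/mm; NOT adequate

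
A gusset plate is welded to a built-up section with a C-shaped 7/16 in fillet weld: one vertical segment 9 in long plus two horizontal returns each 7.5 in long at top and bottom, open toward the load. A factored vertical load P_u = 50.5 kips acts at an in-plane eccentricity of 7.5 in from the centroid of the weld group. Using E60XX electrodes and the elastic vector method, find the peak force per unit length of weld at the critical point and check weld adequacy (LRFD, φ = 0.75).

E60XX → F_EXX = 60 ksi.
Total weld length L_w = 24 in. Treat welds as unit-width lines.
Centroid: x̄ = 2×7.5×3.75 / 24 = 2.344 in from the vertical weld.
Polar moment about centroid: J = I_x + I_y = [9³/12 + 2×7.5×4.5²] + [9×2.344² + 2(7.5³/12 + 7.5×1.406²)] = 513.9 in³.
Direct shear f_v = P/L_w = 50.5 / 24 = 2.104 kip/in (vertical).
Torsion M = P·e = 50.5 × 7.5 = 378.75 kip·in.
Critical point at (x, y) = (5.156, 4.5) from centroid. f_tx = M·y/J = 3.316 kip/in; f_ty = M·x/J = 3.8 kip/in.
Resultant f_max = √[f_tx² + (f_v + f_ty)²] = √[3.316² + (2.104 + 3.8)²] = 6.772 kip/in.
Capacity per unit length: φr_n = 0.75 × 0.6 × 60 × (0.707 × 0.4375) = 8.351 kip/in.
6.772 ≤ 8.351 → adequate.

f_max ≈ 6.77 kip/in; adequate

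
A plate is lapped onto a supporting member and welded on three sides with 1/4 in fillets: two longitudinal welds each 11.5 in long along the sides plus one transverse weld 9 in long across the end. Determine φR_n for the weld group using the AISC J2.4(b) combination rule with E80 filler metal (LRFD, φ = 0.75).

E80XX → F_EXX = 80 ksi.
t_e = 0.707 × 0.25 = 0.1767 in.
R_nwl = 0.6 × 80 × 0.1767 × 23 = 195.1 kips (longitudinal, 2 welds).
R_nwt = 0.6 × 80 × 0.1767 × 9 = 76.36 kips (transverse, base value).
(i) R_nwl + R_nwt = 271.5 kips; (ii) 0.85 R_nwl + 1.5 R_nwt = 280.4 kips.
R_n = max = 280.4 kips [governs: (ii)]; φR_n = 210.3 kips.

φR_n ≈ 210 kips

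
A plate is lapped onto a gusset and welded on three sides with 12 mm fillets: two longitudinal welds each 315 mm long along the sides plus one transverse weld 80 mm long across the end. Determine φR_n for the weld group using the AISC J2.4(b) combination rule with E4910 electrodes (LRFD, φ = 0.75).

φR_n ≈ 1330 kN

E49XX → F_EXX = 490 MPa.
t_e = 0.707 × 12 = 8.484 mm.
R_nwl = 0.6 × 490 × 8.484 × 630 × 10⁻³ = 1571 kN (longitudinal, 2 welds).
R_nwt = 0.6 × 490 × 8.484 × 80 × 10⁻³ = 199.5 kN (transverse, base value).
(i) R_nwl + R_nwt = 1771 kN; (ii) 0.85 R_nwl + 1.5 R_nwt = 1635 kN.
R_n = max = 1771 kN [governs: (i)]; φR_n = 1328 kN.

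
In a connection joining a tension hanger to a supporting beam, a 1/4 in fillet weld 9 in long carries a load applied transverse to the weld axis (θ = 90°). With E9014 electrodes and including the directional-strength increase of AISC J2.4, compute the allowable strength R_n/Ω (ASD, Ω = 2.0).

E90XX → F_EXX = 90 ksi.
t_e = 0.707 × 0.25 = 0.1767 in; A_we = 0.1767 × 9 = 1.591 in².
Directional factor: 1.0 + 0.5 sin^1.5(90°) = 1.5.
F_nw = 0.6 × 90 × 1.5 = 81 ksi.
R_n/Ω = (81 × 1.591) / 2.0 = 64.43 kip.

R_n/Ω ≈ 64.4 kip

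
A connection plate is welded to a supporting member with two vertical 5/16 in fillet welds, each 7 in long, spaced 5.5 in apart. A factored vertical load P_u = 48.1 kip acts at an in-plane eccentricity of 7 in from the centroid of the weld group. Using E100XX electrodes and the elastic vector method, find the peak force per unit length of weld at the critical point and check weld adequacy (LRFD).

E100XX → F_EXX = 100 ksi.
Total weld length L_w = 14 in. Treat welds as unit-width lines.
Polar moment about centroid: J = 2[d³/12 + d(b/2)²] = 2[7³/12 + 7×2.75²] = 163 in³.
Direct shear f_v = P/L_w = 48.1 / 14 = 3.436 kip/in (vertical).
Torsion M = P·e = 48.1 × 7 = 336.7 kip·in.
Critical point at (x, y) = (2.75, 3.5) from centroid. f_tx = M·y/J = 7.228 kip/in; f_ty = M·x/J = 5.679 kip/in.
Resultant f_max = √[f_tx² + (f_v + f_ty)²] = √[7.228² + (3.436 + 5.679)²] = 11.63 kip/in.
Capacity per unit length: φr_n = 0.75 × 0.6 × 100 × (0.707 × 0.3125) = 9.942 kip/in.
11.63 > 9.942 → NOT adequate.

f_max ≈ 11.6 kip/in; NOT adequate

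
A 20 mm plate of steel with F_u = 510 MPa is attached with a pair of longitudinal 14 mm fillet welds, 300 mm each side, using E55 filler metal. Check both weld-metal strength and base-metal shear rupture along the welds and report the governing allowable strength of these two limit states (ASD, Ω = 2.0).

E55XX → F_EXX = 550 MPa.
t_e = 0.707 × 14 = 9.898 mm; L = 600 mm.
Weld metal: R_n/Ω = (1/2.0) × 0.6 × 550 × 9.898 × 600 × 10⁻³ = 979.9 kN.
Base metal (shear rupture): R_n/Ω = (1/2.0) × 0.6 × 510 × 20 × 600 × 10⁻³ = 1836 kN.
Governing: weld metal.

R_n/Ω ≈ 980 kN (weld metal governs)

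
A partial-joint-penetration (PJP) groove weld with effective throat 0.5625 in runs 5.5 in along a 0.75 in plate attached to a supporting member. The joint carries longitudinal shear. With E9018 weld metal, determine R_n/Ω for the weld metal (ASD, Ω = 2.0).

E90XX → F_EXX = 90 ksi.
Effective throat (given) t_e = 0.5625 in.
A_we = 0.5625 × 5.5 = 3.094 in².
F_nw = 0.6 F_EXX = 54 ksi.
R_n/Ω = (54 × 3.094) / 2.0 = 83.53 kip.

R_n/Ω ≈ 83.5 kip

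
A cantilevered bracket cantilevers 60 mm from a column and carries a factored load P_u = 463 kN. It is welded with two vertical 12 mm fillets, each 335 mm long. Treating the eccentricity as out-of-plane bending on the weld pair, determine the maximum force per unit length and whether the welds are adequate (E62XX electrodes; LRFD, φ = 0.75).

f_max ≈ 1010 N/mm; adequate

E62XX → F_EXX = 620 MPa.
L_w = 2 × 335 = 670 mm; section modulus (unit throat) S = 2 × L²/6 = 37410 mm².
Direct shear f_v = P/L_w = 463×10³/670 = 691 N/mm.
Moment M = P × e = 463×10³ × 60 = 27780000 N·mm; bending f_b = M/S = 742.6 N/mm.
f_max = √(f_v² + f_b²) = √(691² + 742.6²) = 1014 N/mm.
φr_n = 0.75 × 0.6 × 620 × (0.707 × 12) = 2367 N/mm → adequate.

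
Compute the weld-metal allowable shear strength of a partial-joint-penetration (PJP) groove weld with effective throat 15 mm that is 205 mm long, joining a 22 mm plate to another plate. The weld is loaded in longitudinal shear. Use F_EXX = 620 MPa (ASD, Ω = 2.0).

Effective throat (given) t_e = 15 mm.
A_we = 15 × 205 = 3075 mm².
F_nw = 0.6 F_EXX = 372 MPa.
R_n/Ω = (372 × 3075) / 2.0 × 10⁻³ = 572 kN.

R_n/Ω ≈ 572 kN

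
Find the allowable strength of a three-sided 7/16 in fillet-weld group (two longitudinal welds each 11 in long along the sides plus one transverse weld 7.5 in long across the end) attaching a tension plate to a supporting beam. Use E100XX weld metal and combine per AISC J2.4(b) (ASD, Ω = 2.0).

E100XX → F_EXX = 100 ksi.
t_e = 0.707 × 0.4375 = 0.3093 in.
R_nwl = 0.6 × 100 × 0.3093 × 22 = 408.3 kips (longitudinal, 2 welds).
R_nwt = 0.6 × 100 × 0.3093 × 7.5 = 139.2 kips (transverse, base value).
(i) R_nwl + R_nwt = 547.5 kips; (ii) 0.85 R_nwl + 1.5 R_nwt = 555.8 kips.
R_n = max = 555.8 kips [governs: (ii)]; R_n/Ω = 277.9 kips.

R_n/Ω ≈ 278 kips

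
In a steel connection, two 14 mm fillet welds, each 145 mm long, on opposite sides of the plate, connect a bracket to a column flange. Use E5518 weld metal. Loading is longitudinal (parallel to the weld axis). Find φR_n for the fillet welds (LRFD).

E55XX → F_EXX = 550 MPa.
Effective throat t_e = 0.707 × 14 = 9.898 mm.
Total length L = 290 mm; A_we = 9.898 × 290 = 2870 mm².
F_nw = 0.6 F_EXX = 0.6 × 550 = 330 MPa.
φR_n = 0.75 × 330 × 2870 × 10⁻³ = 710.4 kN.

φR_n ≈ 710 kN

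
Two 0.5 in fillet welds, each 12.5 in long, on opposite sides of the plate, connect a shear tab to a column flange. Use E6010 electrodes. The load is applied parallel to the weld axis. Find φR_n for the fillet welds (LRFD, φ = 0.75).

φR_n ≈ 239 kips

E60XX → F_EXX = 60 ksi.
Effective throat t_e = 0.707 × 0.5 = 0.3535 in.
Total length L = 25 in; A_we = 0.3535 × 25 = 8.838 in².
F_nw = 0.6 F_EXX = 0.6 × 60 = 36 ksi.
φR_n = 0.75 × 36 × 8.838 = 238.6 kips.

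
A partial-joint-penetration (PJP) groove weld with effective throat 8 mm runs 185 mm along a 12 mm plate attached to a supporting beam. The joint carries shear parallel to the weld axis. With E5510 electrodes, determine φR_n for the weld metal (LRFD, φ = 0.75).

E55XX → F_EXX = 550 MPa.
Effective throat (given) t_e = 8 mm.
A_we = 8 × 185 = 1480 mm².
F_nw = 0.6 F_EXX = 330 MPa.
φR_n = 0.75 × 330 × 1480 × 10⁻³ = 366.3 kN.

φR_n ≈ 366 kN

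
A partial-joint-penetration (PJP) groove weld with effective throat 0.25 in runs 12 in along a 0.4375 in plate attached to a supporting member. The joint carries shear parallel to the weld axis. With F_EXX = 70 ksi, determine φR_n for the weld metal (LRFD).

φR_n ≈ 94.5 kip

Effective throat (given) t_e = 0.25 in.
A_we = 0.25 × 12 = 3 in².
F_nw = 0.6 F_EXX = 42 ksi.
φR_n = 0.75 × 42 × 3 = 94.5 kip.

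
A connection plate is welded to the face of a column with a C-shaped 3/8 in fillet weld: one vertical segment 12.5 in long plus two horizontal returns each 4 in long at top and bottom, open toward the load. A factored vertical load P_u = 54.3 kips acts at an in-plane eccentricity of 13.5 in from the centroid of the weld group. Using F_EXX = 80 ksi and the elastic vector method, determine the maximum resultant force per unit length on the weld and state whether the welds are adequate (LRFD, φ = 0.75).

f_max ≈ 11.6 kip/in; NOT adequate

Total weld length L_w = 20.5 in. Treat welds as unit-width lines.
Centroid: x̄ = 2×4×2 / 20.5 = 0.7805 in from the vertical weld.
Polar moment about centroid: J = I_x + I_y = [12.5³/12 + 2×4×6.25²] + [12.5×0.7805² + 2(4³/12 + 4×1.22²)] = 505.4 in³.
Direct shear f_v = P/L_w = 54.3 / 20.5 = 2.649 kip/in (vertical).
Torsion M = P·e = 54.3 × 13.5 = 733.05 kip·in.
Critical point at (x, y) = (3.22, 6.25) from centroid. f_tx = M·y/J = 9.065 kip/in; f_ty = M·x/J = 4.669 kip/in.
Resultant f_max = √[f_tx² + (f_v + f_ty)²] = √[9.065² + (2.649 + 4.669)²] = 11.65 kip/in.
Capacity per unit length: φr_n = 0.75 × 0.6 × 80 × (0.707 × 0.375) = 9.544 kip/in.
11.65 > 9.544 → NOT adequate.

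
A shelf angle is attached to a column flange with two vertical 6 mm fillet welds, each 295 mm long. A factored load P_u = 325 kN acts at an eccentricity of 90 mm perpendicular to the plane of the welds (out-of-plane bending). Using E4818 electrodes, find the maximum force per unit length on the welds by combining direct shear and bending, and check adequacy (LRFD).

f_max ≈ 1150 N/mm; NOT adequate

E48XX → F_EXX = 480 MPa.
L_w = 2 × 295 = 590 mm; section modulus (unit throat) S = 2 × L²/6 = 29010 mm².
Direct shear f_v = P/L_w = 325×10³/590 = 550.8 N/mm.
Moment M = P × e = 325×10³ × 90 = 29250000 N·mm; bending f_b = M/S = 1008 N/mm.
f_max = √(f_v² + f_b²) = √(550.8² + 1008²) = 1149 N/mm.
φr_n = 0.75 × 0.6 × 480 × (0.707 × 6) = 916.3 N/mm → NOT adequate.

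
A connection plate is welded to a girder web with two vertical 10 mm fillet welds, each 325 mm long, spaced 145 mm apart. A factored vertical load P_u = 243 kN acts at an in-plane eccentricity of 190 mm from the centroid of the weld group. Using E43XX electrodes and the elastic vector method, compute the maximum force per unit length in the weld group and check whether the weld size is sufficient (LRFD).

f_max ≈ 1110 N/mm; adequate

E43XX → F_EXX = 430 MPa.
Total weld length L_w = 650 mm. Treat welds as unit-width lines.
Polar moment about centroid: J = 2[d³/12 + d(b/2)²] = 2[325³/12 + 325×72.5²] = 9138000 mm³.
Direct shear f_v = P/L_w = 243×10³ / 650 = 373.8 N/mm (vertical).
Torsion M = P·e = 243×10³ × 190 = 46170000 N·mm.
Critical point at (x, y) = (72.5, 162.5) from centroid. f_tx = M·y/J = 821 N/mm; f_ty = M·x/J = 366.3 N/mm.
Resultant f_max = √[f_tx² + (f_v + f_ty)²] = √[821² + (373.8 + 366.3)²] = 1105 N/mm.
Capacity per unit length: φr_n = 0.75 × 0.6 × 430 × (0.707 × 10) = 1368 N/mm.
1105 ≤ 1368 → adequate.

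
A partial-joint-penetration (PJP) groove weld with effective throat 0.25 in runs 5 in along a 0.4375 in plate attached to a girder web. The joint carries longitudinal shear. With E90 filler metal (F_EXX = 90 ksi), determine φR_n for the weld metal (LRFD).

Effective throat (given) t_e = 0.25 in.
A_we = 0.25 × 5 = 1.25 in².
F_nw = 0.6 F_EXX = 54 ksi.
φR_n = 0.75 × 54 × 1.25 = 50.62 kip.

φR_n ≈ 50.6 kip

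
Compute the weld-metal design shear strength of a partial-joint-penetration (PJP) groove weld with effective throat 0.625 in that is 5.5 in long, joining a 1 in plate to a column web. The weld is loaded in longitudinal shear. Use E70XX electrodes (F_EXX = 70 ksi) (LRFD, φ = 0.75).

φR_n ≈ 108 kip

Effective throat (given) t_e = 0.625 in.
A_we = 0.625 × 5.5 = 3.438 in².
F_nw = 0.6 F_EXX = 42 ksi.
φR_n = 0.75 × 42 × 3.438 = 108.3 kip.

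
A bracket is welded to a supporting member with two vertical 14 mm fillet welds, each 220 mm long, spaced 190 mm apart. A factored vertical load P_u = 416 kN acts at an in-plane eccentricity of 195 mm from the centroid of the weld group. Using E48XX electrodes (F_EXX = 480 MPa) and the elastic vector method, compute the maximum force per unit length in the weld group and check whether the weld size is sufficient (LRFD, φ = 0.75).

Total weld length L_w = 440 mm. Treat welds as unit-width lines.
Polar moment about centroid: J = 2[d³/12 + d(b/2)²] = 2[220³/12 + 220×95²] = 5746000 mm³.
Direct shear f_v = P/L_w = 416×10³ / 440 = 945.5 N/mm (vertical).
Torsion M = P·e = 416×10³ × 195 = 81120000 N·mm.
Critical point at (x, y) = (95, 110) from centroid. f_tx = M·y/J = 1553 N/mm; f_ty = M·x/J = 1341 N/mm.
Resultant f_max = √[f_tx² + (f_v + f_ty)²] = √[1553² + (945.5 + 1341)²] = 2764 N/mm.
Capacity per unit length: φr_n = 0.75 × 0.6 × 480 × (0.707 × 14) = 2138 N/mm.
2764 > 2138 → NOT adequate.

f_max ≈ 2760 N/mm; NOT adequate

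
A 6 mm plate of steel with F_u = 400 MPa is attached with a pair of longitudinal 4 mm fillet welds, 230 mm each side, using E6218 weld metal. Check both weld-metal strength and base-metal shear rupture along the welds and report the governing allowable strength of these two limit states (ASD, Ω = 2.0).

R_n/Ω ≈ 242 kN (weld metal governs)

E62XX → F_EXX = 620 MPa.
t_e = 0.707 × 4 = 2.828 mm; L = 460 mm.
Weld metal: R_n/Ω = (1/2.0) × 0.6 × 620 × 2.828 × 460 × 10⁻³ = 242 kN.
Base metal (shear rupture): R_n/Ω = (1/2.0) × 0.6 × 400 × 6 × 460 × 10⁻³ = 331.2 kN.
Governing: weld metal.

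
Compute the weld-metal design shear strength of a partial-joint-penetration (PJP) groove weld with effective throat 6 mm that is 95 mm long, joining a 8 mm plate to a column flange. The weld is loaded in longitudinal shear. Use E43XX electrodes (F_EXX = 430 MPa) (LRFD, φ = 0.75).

φR_n ≈ 110 kN

Effective throat (given) t_e = 6 mm.
A_we = 6 × 95 = 570 mm².
F_nw = 0.6 F_EXX = 258 MPa.
φR_n = 0.75 × 258 × 570 × 10⁻³ = 110.3 kN.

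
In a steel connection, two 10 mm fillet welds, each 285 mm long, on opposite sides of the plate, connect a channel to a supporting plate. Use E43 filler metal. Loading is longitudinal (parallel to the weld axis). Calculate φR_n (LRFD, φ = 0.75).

φR_n ≈ 780 kN

E43XX → F_EXX = 430 MPa.
Effective throat t_e = 0.707 × 10 = 7.07 mm.
Total length L = 570 mm; A_we = 7.07 × 570 = 4030 mm².
F_nw = 0.6 F_EXX = 0.6 × 430 = 258 MPa.
φR_n = 0.75 × 258 × 4030 × 10⁻³ = 779.8 kN.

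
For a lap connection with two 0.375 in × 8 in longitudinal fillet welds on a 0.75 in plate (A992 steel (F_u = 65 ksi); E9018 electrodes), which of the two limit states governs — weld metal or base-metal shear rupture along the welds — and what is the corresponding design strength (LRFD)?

E90XX → F_EXX = 90 ksi.
t_e = 0.707 × 0.375 = 0.2651 in; L = 16 in.
Weld metal: φR_n = 0.75 × 0.6 × 90 × 0.2651 × 16 = 171.8 kip.
Base metal (shear rupture): φR_n = 0.75 × 0.6 × 65 × 0.75 × 16 = 351 kip.
Governing: weld metal.

φR_n ≈ 172 kip (weld metal governs)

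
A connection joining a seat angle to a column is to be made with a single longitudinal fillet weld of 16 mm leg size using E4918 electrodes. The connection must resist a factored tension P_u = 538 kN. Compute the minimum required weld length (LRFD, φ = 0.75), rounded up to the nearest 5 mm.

L = 220 mm

E49XX → F_EXX = 490 MPa.
Throat t_e = 0.707 × 16 = 11.31 mm.
φr_n = 0.75 × 0.6 × 490 × 11.31 × 10⁻³ = 2.494 kN/mm.
L_req = P_u / φr_n = 538 / 2.494 = 215.7 mm total.
Round up → use L = 220 mm.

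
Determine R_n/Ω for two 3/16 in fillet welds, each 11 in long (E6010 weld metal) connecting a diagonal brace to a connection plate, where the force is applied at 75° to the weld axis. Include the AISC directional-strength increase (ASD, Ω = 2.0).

R_n/Ω ≈ 77.4 kip

E60XX → F_EXX = 60 ksi.
t_e = 0.707 × 0.1875 = 0.1326 in; A_we = 0.1326 × 22 = 2.916 in².
Directional factor: 1.0 + 0.5 sin^1.5(75°) = 1.475.
F_nw = 0.6 × 60 × 1.475 = 53.09 ksi.
R_n/Ω = (53.09 × 2.916) / 2.0 = 77.41 kip.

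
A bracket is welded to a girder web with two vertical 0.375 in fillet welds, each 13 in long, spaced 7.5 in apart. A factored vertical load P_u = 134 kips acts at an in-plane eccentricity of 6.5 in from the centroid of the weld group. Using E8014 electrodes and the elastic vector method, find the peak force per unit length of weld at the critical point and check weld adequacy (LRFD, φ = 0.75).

f_max ≈ 12.3 kip/in; NOT adequate

E80XX → F_EXX = 80 ksi.
Total weld length L_w = 26 in. Treat welds as unit-width lines.
Polar moment about centroid: J = 2[d³/12 + d(b/2)²] = 2[13³/12 + 13×3.75²] = 731.8 in³.
Direct shear f_v = P/L_w = 134 / 26 = 5.154 kip/in (vertical).
Torsion M = P·e = 134 × 6.5 = 871 kip·in.
Critical point at (x, y) = (3.75, 6.5) from centroid. f_tx = M·y/J = 7.736 kip/in; f_ty = M·x/J = 4.463 kip/in.
Resultant f_max = √[f_tx² + (f_v + f_ty)²] = √[7.736² + (5.154 + 4.463)²] = 12.34 kip/in.
Capacity per unit length: φr_n = 0.75 × 0.6 × 80 × (0.707 × 0.375) = 9.544 kip/in.
12.34 > 9.544 → NOT adequate.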